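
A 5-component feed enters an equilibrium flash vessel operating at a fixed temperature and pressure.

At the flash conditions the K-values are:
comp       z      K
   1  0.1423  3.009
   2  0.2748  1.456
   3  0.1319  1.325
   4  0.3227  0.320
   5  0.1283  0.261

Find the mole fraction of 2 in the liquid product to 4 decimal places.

x_2 = 0.2528

Material balance + equilibrium reduce to Σ zᵢ(Kᵢ−1)/(1+ψ(Kᵢ−1)) = 0.
Feasibility: ΣzᵢKᵢ = 1.1398, Σzᵢ/Kᵢ = 1.8356 — both > 1, two phases present.
Newton iteration, ψ⁰ = 0.5:
  ψ = 0.5000: g = -0.20132, g' = -0.7100 → ψ = 0.2164
  ψ = 0.2164: g = -0.01682, g' = -0.6429 → ψ = 0.1903
  ψ = 0.1903: g = 0.00013, g' = -0.6531 → ψ = 0.1905
Converged at ψ = 0.1905.
Compositions from xᵢ = zᵢ/(1+ψ(Kᵢ−1)), yᵢ = Kᵢxᵢ:
  1: x = 0.1029, y = 0.3097
  2: x = 0.2528, y = 0.3681
  3: x = 0.1242, y = 0.1646
  4: x = 0.3707, y = 0.1186
  5: x = 0.1493, y = 0.0390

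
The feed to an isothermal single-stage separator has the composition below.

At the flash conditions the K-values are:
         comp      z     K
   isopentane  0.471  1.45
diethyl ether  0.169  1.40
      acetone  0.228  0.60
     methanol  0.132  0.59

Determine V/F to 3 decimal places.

V/F = 0.761

Iterate (Newton) starting at V/F = 0.5:
  V/F = 0.500: g = 0.0473, g' = -0.174 → V/F = 0.771
  V/F = 0.771: g = -0.0020, g' = -0.192 → V/F = 0.761
Converged at V/F = 0.761.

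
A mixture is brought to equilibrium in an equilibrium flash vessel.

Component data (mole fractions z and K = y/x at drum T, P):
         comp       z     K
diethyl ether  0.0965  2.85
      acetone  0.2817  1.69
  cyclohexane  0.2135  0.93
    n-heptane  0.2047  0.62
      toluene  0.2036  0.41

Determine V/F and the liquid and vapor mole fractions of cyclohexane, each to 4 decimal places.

Material balance + equilibrium reduce to Σ zᵢ(Kᵢ−1)/(1+V/F(Kᵢ−1)) = 0.
Check two-phase: ΣzᵢKᵢ = 1.1600 > 1 and Σzᵢ/Kᵢ = 1.2569 > 1, so g(0) = 0.1600 > 0 and g(1) = -0.2569 < 0.
Newton–Raphson from V/F = 0.41:
  V/F = 0.4100: g = -0.01295, g' = -0.3542 → V/F = 0.3734
  V/F = 0.3734: g = 0.00007, g' = -0.3581 → V/F = 0.3736
Converged at V/F = 0.3736.
Compositions from xᵢ = zᵢ/(1+V/F(Kᵢ−1)), yᵢ = Kᵢxᵢ:
  diethyl ether: x = 0.0571, y = 0.1626
  acetone: x = 0.2240, y = 0.3785
  cyclohexane: x = 0.2192, y = 0.2039
  n-heptane: x = 0.2386, y = 0.1479
  toluene: x = 0.2612, y = 0.1071

V/F = 0.3736, x_cyclohexane = 0.2192, y_cyclohexane = 0.2039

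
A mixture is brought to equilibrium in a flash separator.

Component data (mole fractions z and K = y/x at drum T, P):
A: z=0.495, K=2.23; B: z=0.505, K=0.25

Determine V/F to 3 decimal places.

Rachford–Rice: g(V/F) = Σ zᵢ(Kᵢ−1)/(1+V/F(Kᵢ−1)) = 0.
g(0) = ΣzᵢKᵢ − 1 = 0.230 and g(1) = 1 − Σzᵢ/Kᵢ = -1.242, so a root lies in (0, 1).
Binary case is linear: z₁(K₁−1)(1+V/F(K₂−1)) + z₂(K₂−1)(1+V/F(K₁−1)) = 0
⇒ V/F = [z₁(K₁−1)+z₂(K₂−1)] / [−(K₁−1)(K₂−1)] = 0.2301/0.9225 = 0.249

V/F = 0.249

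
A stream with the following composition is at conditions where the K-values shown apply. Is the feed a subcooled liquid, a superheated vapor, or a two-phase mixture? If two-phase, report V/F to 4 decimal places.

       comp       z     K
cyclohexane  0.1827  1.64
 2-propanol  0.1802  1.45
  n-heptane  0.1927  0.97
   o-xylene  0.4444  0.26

ΣzᵢKᵢ = 0.8634; Σzᵢ/Kᵢ = 2.1436.
Since ΣzᵢKᵢ < 1 the mixture is below its bubble point — single liquid phase.

subcooled liquid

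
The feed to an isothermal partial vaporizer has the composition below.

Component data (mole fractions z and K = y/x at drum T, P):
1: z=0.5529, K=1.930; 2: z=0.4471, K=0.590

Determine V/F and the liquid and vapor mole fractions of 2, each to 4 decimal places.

V/F = 0.8678, x_2 = 0.6940, y_2 = 0.4095

Rachford–Rice: g(V/F) = Σ zᵢ(Kᵢ−1)/(1+V/F(Kᵢ−1)) = 0.
Feasibility: ΣzᵢKᵢ = 1.3309, Σzᵢ/Kᵢ = 1.0443 — both > 1, two phases present.
Binary case is linear: z₁(K₁−1)(1+V/F(K₂−1)) + z₂(K₂−1)(1+V/F(K₁−1)) = 0
⇒ V/F = [z₁(K₁−1)+z₂(K₂−1)] / [−(K₁−1)(K₂−1)] = 0.33089/0.38130 = 0.8678
Compositions from xᵢ = zᵢ/(1+V/F(Kᵢ−1)), yᵢ = Kᵢxᵢ:
  1: x = 0.3060, y = 0.5905
  2: x = 0.6940, y = 0.4095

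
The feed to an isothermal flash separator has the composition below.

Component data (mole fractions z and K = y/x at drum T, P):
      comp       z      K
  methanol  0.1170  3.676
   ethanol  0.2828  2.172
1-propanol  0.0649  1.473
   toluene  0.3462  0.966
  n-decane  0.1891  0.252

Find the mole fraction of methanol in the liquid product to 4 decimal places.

x_methanol = 0.0404

Rachford–Rice: g(V/F) = Σ zᵢ(Kᵢ−1)/(1+V/F(Kᵢ−1)) = 0.
Feasibility: ΣzᵢKᵢ = 1.5220, Σzᵢ/Kᵢ = 1.3149 — both > 1, two phases present.
Iterate (Newton) starting at V/F = 0.6:
  V/F = 0.6000: g = 0.07004, g' = -0.6148 → V/F = 0.7139
  V/F = 0.7139: g = -0.00463, g' = -0.7098 → V/F = 0.7074
Converged at V/F = 0.7074.
Compositions from xᵢ = zᵢ/(1+V/F(Kᵢ−1)), yᵢ = Kᵢxᵢ:
  methanol: x = 0.0404, y = 0.1487
  ethanol: x = 0.1546, y = 0.3358
  1-propanol: x = 0.0486, y = 0.0716
  toluene: x = 0.3547, y = 0.3427
  n-decane: x = 0.4016, y = 0.1012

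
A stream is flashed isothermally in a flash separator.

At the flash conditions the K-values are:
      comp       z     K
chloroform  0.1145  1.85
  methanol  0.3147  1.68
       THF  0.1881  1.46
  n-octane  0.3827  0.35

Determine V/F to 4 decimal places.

V/F = 0.3509

Material balance + equilibrium reduce to Σ zᵢ(Kᵢ−1)/(1+V/F(Kᵢ−1)) = 0.
g(0) = ΣzᵢKᵢ − 1 = 0.1491 and g(1) = 1 − Σzᵢ/Kᵢ = -0.4715, so a root lies in (0, 1).
Newton iteration, V/F⁰ = 0.34:
  V/F = 0.3400: g = 0.00481, g' = -0.4420 → V/F = 0.3509
Converged at V/F = 0.3509.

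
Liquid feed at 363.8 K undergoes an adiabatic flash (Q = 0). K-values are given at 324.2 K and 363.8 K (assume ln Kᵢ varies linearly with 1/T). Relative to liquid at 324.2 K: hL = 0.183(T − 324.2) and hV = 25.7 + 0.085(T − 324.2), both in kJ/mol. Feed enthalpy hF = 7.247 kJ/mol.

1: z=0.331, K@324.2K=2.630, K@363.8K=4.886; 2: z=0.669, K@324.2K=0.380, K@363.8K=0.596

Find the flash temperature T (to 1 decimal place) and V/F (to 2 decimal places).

Adiabatic flash: solve Rachford–Rice at each trial T, then check hF = ψ·hV(T) + (1−ψ)·hL(T).
  T = 324.2 K: K = (2.630, 0.380), RR gives ψ = 0.123, H_out = 3.172 kJ/mol
  T = 363.8 K: K = (4.886, 0.596), RR gives ψ = 0.647, H_out = 21.367 kJ/mol
  T = 344.0 K: K = (3.649, 0.482), RR gives ψ = 0.387, H_out = 12.809 kJ/mol
  T = 334.1 K: K = (3.113, 0.430), RR gives ψ = 0.264, H_out = 8.331 kJ/mol
  T = 329.1 K: K = (2.863, 0.404), RR gives ψ = 0.196, H_out = 5.847 kJ/mol
  T = 331.6 K: K = (2.986, 0.417), RR gives ψ = 0.231, H_out = 7.115 kJ/mol
  T = 332.9 K: K = (3.052, 0.423), RR gives ψ = 0.248, H_out = 7.753 kJ/mol
Linear interpolation between T = 331.6 (H_out = 7.115) and T = 332.9 (H_out = 7.753) on hF = 7.247 gives T ≈ 331.9 K, at which ψ = 0.23.

T = 331.9 K, V/F = 0.23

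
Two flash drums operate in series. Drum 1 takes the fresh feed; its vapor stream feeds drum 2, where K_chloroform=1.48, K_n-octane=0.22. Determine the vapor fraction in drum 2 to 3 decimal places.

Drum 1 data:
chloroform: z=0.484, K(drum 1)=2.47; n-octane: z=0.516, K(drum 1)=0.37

V/F (drum 2) = 0.410

Drum 1:
Binary case is linear: z₁(K₁−1)(1+ψ₁(K₂−1)) + z₂(K₂−1)(1+ψ₁(K₁−1)) = 0
⇒ ψ₁ = [z₁(K₁−1)+z₂(K₂−1)] / [−(K₁−1)(K₂−1)] = 0.3864/0.9261 = 0.417
Drum-1 compositions:
  chloroform: x = 0.300, y = 0.741
  n-octane: x = 0.700, y = 0.259
Drum-2 feed = drum-1 vapor: z₂ = (0.7410, 0.2590).
Drum 2:
Let ψ₂ = V/F and solve Σ zᵢ(Kᵢ−1)/(1+ψ₂(Kᵢ−1)) = 0.
Check two-phase: ΣzᵢKᵢ = 1.154 > 1 and Σzᵢ/Kᵢ = 1.678 > 1, so g(0) = 0.154 > 0 and g(1) = -0.678 < 0.
Binary case is linear: z₁(K₁−1)(1+ψ₂(K₂−1)) + z₂(K₂−1)(1+ψ₂(K₁−1)) = 0
⇒ ψ₂ = [z₁(K₁−1)+z₂(K₂−1)] / [−(K₁−1)(K₂−1)] = 0.1537/0.3744 = 0.410
  chloroform: x = 0.619, y = 0.916
  n-octane: x = 0.381, y = 0.084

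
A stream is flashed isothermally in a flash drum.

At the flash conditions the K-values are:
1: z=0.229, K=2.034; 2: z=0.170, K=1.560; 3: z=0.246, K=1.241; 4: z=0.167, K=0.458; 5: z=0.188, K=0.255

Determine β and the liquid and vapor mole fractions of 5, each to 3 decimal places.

Material balance + equilibrium reduce to Σ zᵢ(Kᵢ−1)/(1+β(Kᵢ−1)) = 0.
g(0) = ΣzᵢKᵢ − 1 = 0.161 and g(1) = 1 − Σzᵢ/Kᵢ = -0.522, so a root lies in (0, 1).
Newton iteration, β⁰ = 0.5:
  β = 0.500: g = -0.0640, g' = -0.508 → β = 0.374
  β = 0.374: g = -0.0038, g' = -0.453 → β = 0.366
Converged at β = 0.366.
Compositions from xᵢ = zᵢ/(1+β(Kᵢ−1)), yᵢ = Kᵢxᵢ:
  1: x = 0.166, y = 0.338
  2: x = 0.141, y = 0.220
  3: x = 0.226, y = 0.281
  4: x = 0.208, y = 0.095
  5: x = 0.258, y = 0.066

β = 0.366, x_5 = 0.258, y_5 = 0.066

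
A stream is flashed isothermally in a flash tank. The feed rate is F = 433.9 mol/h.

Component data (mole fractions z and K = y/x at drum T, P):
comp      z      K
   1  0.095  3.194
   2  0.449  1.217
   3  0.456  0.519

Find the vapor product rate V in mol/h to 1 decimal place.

Material balance + equilibrium reduce to Σ zᵢ(Kᵢ−1)/(1+ψ(Kᵢ−1)) = 0.
g(0) = ΣzᵢKᵢ − 1 = 0.087 and g(1) = 1 − Σzᵢ/Kᵢ = -0.277, so a root lies in (0, 1).
Newton–Raphson from ψ = 0.5:
  ψ = 0.500: g = -0.1015, g' = -0.304 → ψ = 0.166
  ψ = 0.166: g = 0.0084, g' = -0.390 → ψ = 0.188
Converged at ψ = 0.188.
Then V = ψ·F = 0.1881·433.9 = 81.6 mol/h and L = F − V = 352.3 mol/h.

V = 81.6 mol/h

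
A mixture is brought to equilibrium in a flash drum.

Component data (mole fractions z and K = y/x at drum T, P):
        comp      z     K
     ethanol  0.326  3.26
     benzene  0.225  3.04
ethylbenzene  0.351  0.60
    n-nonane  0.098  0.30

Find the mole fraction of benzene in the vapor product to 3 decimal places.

y_benzene = 0.241

Rachford–Rice: g(ψ) = Σ zᵢ(Kᵢ−1)/(1+ψ(Kᵢ−1)) = 0.
Feasibility: ΣzᵢKᵢ = 1.987, Σzᵢ/Kᵢ = 1.086 — both > 1, two phases present.
Iterate (Newton) starting at ψ = 0.53:
  ψ = 0.530: g = 0.2685, g' = -0.773 → ψ = 0.878
  ψ = 0.878: g = 0.0173, g' = -0.763 → ψ = 0.900
Converged at ψ = 0.900.
Compositions from xᵢ = zᵢ/(1+ψ(Kᵢ−1)), yᵢ = Kᵢxᵢ:
  ethanol: x = 0.107, y = 0.350
  benzene: x = 0.079, y = 0.241
  ethylbenzene: x = 0.548, y = 0.329
  n-nonane: x = 0.265, y = 0.079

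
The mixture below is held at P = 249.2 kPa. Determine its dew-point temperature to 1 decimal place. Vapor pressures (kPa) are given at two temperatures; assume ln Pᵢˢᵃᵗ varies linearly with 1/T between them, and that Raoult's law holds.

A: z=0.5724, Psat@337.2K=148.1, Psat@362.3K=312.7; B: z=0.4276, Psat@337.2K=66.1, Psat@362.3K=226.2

T = 360.3 K

Dew-point temperature: Σzᵢ·P/Pᵢˢᵃᵗ(T) = 1. Interpolate ln Pᵢˢᵃᵗ = aᵢ + bᵢ/T.
  T = 337.2 K: ΣzᵢP/Pᵢˢᵃᵗ = 2.5752
  T = 362.3 K: ΣzᵢP/Pᵢˢᵃᵗ = 0.9272
  T = 349.8 K: ΣzᵢP/Pᵢˢᵃᵗ = 1.5034
  T = 356.1 K: ΣzᵢP/Pᵢˢᵃᵗ = 1.1714
  T = 359.2 K: ΣzᵢP/Pᵢˢᵃᵗ = 1.0408
  T = 360.8 K: ΣzᵢP/Pᵢˢᵃᵗ = 0.9802
Interpolating between 359.2 K and 360.8 K gives T ≈ 360.3 K.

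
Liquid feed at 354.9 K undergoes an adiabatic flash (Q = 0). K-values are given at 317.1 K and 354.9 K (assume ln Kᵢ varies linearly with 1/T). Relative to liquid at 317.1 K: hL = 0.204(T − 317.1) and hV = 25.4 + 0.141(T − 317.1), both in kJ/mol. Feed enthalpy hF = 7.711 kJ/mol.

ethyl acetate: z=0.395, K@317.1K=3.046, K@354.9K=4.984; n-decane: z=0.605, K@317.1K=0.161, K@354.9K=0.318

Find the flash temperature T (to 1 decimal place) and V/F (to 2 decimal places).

Adiabatic flash: solve Rachford–Rice at each trial T, then check hF = ψ·hV(T) + (1−ψ)·hL(T).
  T = 317.1 K: K = (3.046, 0.161), RR gives ψ = 0.175, H_out = 4.448 kJ/mol
  T = 354.9 K: K = (4.984, 0.318), RR gives ψ = 0.427, H_out = 17.548 kJ/mol
  T = 336.0 K: K = (3.951, 0.231), RR gives ψ = 0.308, H_out = 11.321 kJ/mol
  T = 326.6 K: K = (3.484, 0.194), RR gives ψ = 0.246, H_out = 8.051 kJ/mol
  T = 321.9 K: K = (3.263, 0.177), RR gives ψ = 0.213, H_out = 6.318 kJ/mol
  T = 324.2 K: K = (3.371, 0.185), RR gives ψ = 0.230, H_out = 7.176 kJ/mol
Linear interpolation between T = 324.2 (H_out = 7.176) and T = 326.6 (H_out = 8.051) on hF = 7.711 gives T ≈ 325.7 K, at which ψ = 0.24.

T = 325.7 K, V/F = 0.24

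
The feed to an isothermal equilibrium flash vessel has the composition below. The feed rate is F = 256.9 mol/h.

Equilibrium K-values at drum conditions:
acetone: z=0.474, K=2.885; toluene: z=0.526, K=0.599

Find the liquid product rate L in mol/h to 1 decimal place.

Rachford–Rice: g(V/F) = Σ zᵢ(Kᵢ−1)/(1+V/F(Kᵢ−1)) = 0.
Feasibility: ΣzᵢKᵢ = 1.683, Σzᵢ/Kᵢ = 1.042 — both > 1, two phases present.
Binary case is linear: z₁(K₁−1)(1+V/F(K₂−1)) + z₂(K₂−1)(1+V/F(K₁−1)) = 0
⇒ V/F = [z₁(K₁−1)+z₂(K₂−1)] / [−(K₁−1)(K₂−1)] = 0.6826/0.7559 = 0.903
Then V = V/F·F = 0.9030·256.9 = 232.0 mol/h and L = F − V = 24.9 mol/h.

L = 24.9 mol/h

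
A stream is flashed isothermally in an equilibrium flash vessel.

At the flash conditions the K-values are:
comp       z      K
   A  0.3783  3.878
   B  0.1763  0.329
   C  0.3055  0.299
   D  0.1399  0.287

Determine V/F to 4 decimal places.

V/F = 0.3281

Material balance + equilibrium reduce to Σ zᵢ(Kᵢ−1)/(1+V/F(Kᵢ−1)) = 0.
Check two-phase: ΣzᵢKᵢ = 1.6565 > 1 and Σzᵢ/Kᵢ = 2.1426 > 1, so g(0) = 0.6565 > 0 and g(1) = -1.1426 < 0.
Newton–Raphson from V/F = 0.65:
  V/F = 0.6500: g = -0.40986, g' = -1.3836 → V/F = 0.3538
  V/F = 0.3538: g = -0.03381, g' = -1.2985 → V/F = 0.3277
  V/F = 0.3277: g = 0.00045, g' = -1.3344 → V/F = 0.3281
Converged at V/F = 0.3281.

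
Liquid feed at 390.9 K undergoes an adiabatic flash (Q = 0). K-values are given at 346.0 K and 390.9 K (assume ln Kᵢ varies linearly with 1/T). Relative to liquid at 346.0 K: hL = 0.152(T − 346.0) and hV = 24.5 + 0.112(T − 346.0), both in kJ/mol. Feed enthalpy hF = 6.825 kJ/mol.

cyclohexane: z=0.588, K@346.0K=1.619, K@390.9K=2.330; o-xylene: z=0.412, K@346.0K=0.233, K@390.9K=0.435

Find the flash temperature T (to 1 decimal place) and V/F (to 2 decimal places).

Adiabatic flash: solve Rachford–Rice at each trial T, then check hF = ψ·hV(T) + (1−ψ)·hL(T).
  T = 346.0 K: K = (1.619, 0.233), RR gives ψ = 0.101, H_out = 2.475 kJ/mol
  T = 390.9 K: K = (2.330, 0.435), RR gives ψ = 0.731, H_out = 23.420 kJ/mol
  T = 368.4 K: K = (1.963, 0.324), RR gives ψ = 0.442, H_out = 13.846 kJ/mol
  T = 357.2 K: K = (1.788, 0.276), RR gives ψ = 0.290, H_out = 8.671 kJ/mol
  T = 351.6 K: K = (1.703, 0.254), RR gives ψ = 0.202, H_out = 5.757 kJ/mol
  T = 354.4 K: K = (1.745, 0.265), RR gives ψ = 0.247, H_out = 7.251 kJ/mol
  T = 353.0 K: K = (1.724, 0.260), RR gives ψ = 0.225, H_out = 6.514 kJ/mol
Linear interpolation between T = 353.0 (H_out = 6.514) and T = 354.4 (H_out = 7.251) on hF = 6.825 gives T ≈ 353.6 K, at which ψ = 0.23.

T = 353.6 K, V/F = 0.23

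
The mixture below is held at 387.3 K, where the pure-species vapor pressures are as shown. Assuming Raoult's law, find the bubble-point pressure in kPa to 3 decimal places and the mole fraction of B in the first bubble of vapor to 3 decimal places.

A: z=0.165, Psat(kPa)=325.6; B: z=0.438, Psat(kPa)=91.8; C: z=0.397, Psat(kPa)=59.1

At the bubble point ψ → 0, so ΣzᵢKᵢ = 1 with Kᵢ = Pᵢˢᵃᵗ/P ⇒ P = ΣzᵢPᵢˢᵃᵗ.
P = 0.165·325.6 + 0.438·91.8 + 0.397·59.1 = 117.395 kPa
yᵢ = zᵢPᵢˢᵃᵗ/P ⇒ y_B = 0.438·91.8/117.395 = 0.343

Pbub = 117.395 kPa, y_B = 0.343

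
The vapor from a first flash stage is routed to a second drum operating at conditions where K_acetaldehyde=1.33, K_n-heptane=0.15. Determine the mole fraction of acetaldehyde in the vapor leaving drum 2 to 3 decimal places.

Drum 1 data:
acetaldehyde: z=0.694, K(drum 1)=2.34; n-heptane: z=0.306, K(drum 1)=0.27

y_acetaldehyde (drum 2) = 0.958

Drum 1:
Material balance + equilibrium reduce to Σ zᵢ(Kᵢ−1)/(1+ψ₁(Kᵢ−1)) = 0.
g(0) = ΣzᵢKᵢ − 1 = 0.707 and g(1) = 1 − Σzᵢ/Kᵢ = -0.430, so a root lies in (0, 1).
Binary case is linear: z₁(K₁−1)(1+ψ₁(K₂−1)) + z₂(K₂−1)(1+ψ₁(K₁−1)) = 0
⇒ ψ₁ = [z₁(K₁−1)+z₂(K₂−1)] / [−(K₁−1)(K₂−1)] = 0.7066/0.9782 = 0.722
Drum-1 compositions:
  acetaldehyde: x = 0.353, y = 0.825
  n-heptane: x = 0.647, y = 0.175
Drum-2 feed = drum-1 vapor: z₂ = (0.8252, 0.1748).
Drum 2:
Material balance + equilibrium reduce to Σ zᵢ(Kᵢ−1)/(1+ψ₂(Kᵢ−1)) = 0.
g(0) = ΣzᵢKᵢ − 1 = 0.124 and g(1) = 1 − Σzᵢ/Kᵢ = -0.786, so a root lies in (0, 1).
Binary case is linear: z₁(K₁−1)(1+ψ₂(K₂−1)) + z₂(K₂−1)(1+ψ₂(K₁−1)) = 0
⇒ ψ₂ = [z₁(K₁−1)+z₂(K₂−1)] / [−(K₁−1)(K₂−1)] = 0.1238/0.2805 = 0.441
  acetaldehyde: x = 0.720, y = 0.958
  n-heptane: x = 0.280, y = 0.042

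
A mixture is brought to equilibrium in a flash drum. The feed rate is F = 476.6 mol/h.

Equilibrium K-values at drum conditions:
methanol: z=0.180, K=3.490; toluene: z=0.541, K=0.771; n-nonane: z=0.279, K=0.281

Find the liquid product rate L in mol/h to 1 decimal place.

L = 420.4 mol/h

Newton–Raphson from β = 0.5:
  β = 0.500: g = -0.2535, g' = -0.609 → β = 0.084
  β = 0.084: g = 0.0309, g' = -0.956 → β = 0.116
  β = 0.116: g = 0.0014, g' = -0.873 → β = 0.118
Converged at β = 0.118.
Then V = β·F = 0.1179·476.6 = 56.2 mol/h and L = F − V = 420.4 mol/h.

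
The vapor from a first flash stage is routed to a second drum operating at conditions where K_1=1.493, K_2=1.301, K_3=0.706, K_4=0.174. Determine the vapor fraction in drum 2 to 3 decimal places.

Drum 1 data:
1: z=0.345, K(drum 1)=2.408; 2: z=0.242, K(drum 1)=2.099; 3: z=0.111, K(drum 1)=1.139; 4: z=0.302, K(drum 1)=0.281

V/F (drum 2) = 0.441

Drum 1:
Let ψ₁ = V/F and solve Σ zᵢ(Kᵢ−1)/(1+ψ₁(Kᵢ−1)) = 0.
Feasibility: ΣzᵢKᵢ = 1.550, Σzᵢ/Kᵢ = 1.431 — both > 1, two phases present.
Iterate (Newton) starting at ψ₁ = 0.5:
  ψ₁ = 0.500: g = 0.1321, g' = -0.740 → ψ₁ = 0.679
  ψ₁ = 0.679: g = -0.0092, g' = -0.872 → ψ₁ = 0.668
Converged at ψ₁ = 0.668.
Drum-1 compositions:
  1: x = 0.178, y = 0.428
  2: x = 0.140, y = 0.293
  3: x = 0.102, y = 0.116
  4: x = 0.581, y = 0.163
Drum-2 feed = drum-1 vapor: z₂ = (0.4281, 0.2929, 0.1157, 0.1633).
Drum 2:
Material balance + equilibrium reduce to Σ zᵢ(Kᵢ−1)/(1+ψ₂(Kᵢ−1)) = 0.
Check two-phase: ΣzᵢKᵢ = 1.130 > 1 and Σzᵢ/Kᵢ = 1.614 > 1, so g(0) = 0.130 > 0 and g(1) = -0.614 < 0.
Newton–Raphson from ψ₂ = 0.67:
  ψ₂ = 0.670: g = -0.1123, g' = -0.651 → ψ₂ = 0.497
  ψ₂ = 0.497: g = -0.0226, g' = -0.422 → ψ₂ = 0.444
  ψ₂ = 0.444: g = -0.0011, g' = -0.382 → ψ₂ = 0.441
Converged at ψ₂ = 0.441.
  1: x = 0.352, y = 0.525
  2: x = 0.259, y = 0.336
  3: x = 0.133, y = 0.094
  4: x = 0.257, y = 0.045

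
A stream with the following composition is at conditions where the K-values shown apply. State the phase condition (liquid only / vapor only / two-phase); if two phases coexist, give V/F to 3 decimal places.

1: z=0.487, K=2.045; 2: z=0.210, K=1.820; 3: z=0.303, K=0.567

vapor only

ΣzᵢKᵢ = 1.550; Σzᵢ/Kᵢ = 0.888.
Since Σzᵢ/Kᵢ < 1 the mixture is above its dew point — single vapor phase.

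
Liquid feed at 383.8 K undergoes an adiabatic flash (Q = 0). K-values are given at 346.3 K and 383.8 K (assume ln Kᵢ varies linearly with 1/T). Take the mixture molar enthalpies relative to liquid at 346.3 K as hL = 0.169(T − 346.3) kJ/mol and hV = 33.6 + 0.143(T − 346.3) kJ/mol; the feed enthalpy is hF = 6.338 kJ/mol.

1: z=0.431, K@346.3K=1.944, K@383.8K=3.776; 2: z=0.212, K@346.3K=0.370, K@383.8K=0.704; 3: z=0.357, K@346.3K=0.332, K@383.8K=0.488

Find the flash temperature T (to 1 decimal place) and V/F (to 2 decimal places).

T = 350.5 K, V/F = 0.17

Adiabatic flash: solve Rachford–Rice at each trial T, then check hF = ψ·hV(T) + (1−ψ)·hL(T).
  T = 346.3 K: K = (1.944, 0.370, 0.332), RR gives ψ = 0.056, H_out = 1.895 kJ/mol
  T = 383.8 K: K = (3.776, 0.704, 0.488), RR gives ψ = 0.767, H_out = 31.371 kJ/mol
  T = 365.1 K: K = (2.758, 0.519, 0.407), RR gives ψ = 0.456, H_out = 18.264 kJ/mol
  T = 355.7 K: K = (2.326, 0.440, 0.368), RR gives ψ = 0.283, H_out = 11.035 kJ/mol
  T = 351.0 K: K = (2.129, 0.404, 0.350), RR gives ψ = 0.180, H_out = 6.828 kJ/mol
  T = 348.6 K: K = (2.033, 0.386, 0.341), RR gives ψ = 0.120, H_out = 4.423 kJ/mol
Linear interpolation between T = 348.6 (H_out = 4.423) and T = 351.0 (H_out = 6.828) on hF = 6.338 gives T ≈ 350.5 K, at which ψ = 0.17.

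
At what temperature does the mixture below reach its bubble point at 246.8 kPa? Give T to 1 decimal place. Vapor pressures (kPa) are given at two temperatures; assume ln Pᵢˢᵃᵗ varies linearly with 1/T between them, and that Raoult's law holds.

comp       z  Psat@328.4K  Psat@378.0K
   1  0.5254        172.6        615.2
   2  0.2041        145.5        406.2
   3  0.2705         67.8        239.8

Bubble-point temperature: ΣzᵢPᵢˢᵃᵗ(T) = P. Interpolate ln Pᵢˢᵃᵗ = aᵢ + bᵢ/T.
  T = 328.4 K: ΣzᵢPᵢˢᵃᵗ = 138.72 kPa
  T = 378.0 K: ΣzᵢPᵢˢᵃᵗ = 471.00 kPa
  T = 353.2 K: ΣzᵢPᵢˢᵃᵗ = 266.51 kPa
  T = 340.8 K: ΣzᵢPᵢˢᵃᵗ = 194.51 kPa
  T = 347.0 K: ΣzᵢPᵢˢᵃᵗ = 228.31 kPa
  T = 350.1 K: ΣzᵢPᵢˢᵃᵗ = 246.84 kPa
  T = 348.6 K: ΣzᵢPᵢˢᵃᵗ = 237.73 kPa
Interpolating between 348.6 K and 350.1 K gives T ≈ 350.1 K.

T = 350.1 K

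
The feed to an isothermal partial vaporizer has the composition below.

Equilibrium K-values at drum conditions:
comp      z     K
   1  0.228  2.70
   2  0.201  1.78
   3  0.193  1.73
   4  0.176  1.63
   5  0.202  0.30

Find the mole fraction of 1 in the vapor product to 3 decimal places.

Let ψ = V/F and solve Σ zᵢ(Kᵢ−1)/(1+ψ(Kᵢ−1)) = 0.
Check two-phase: ΣzᵢKᵢ = 1.655 > 1 and Σzᵢ/Kᵢ = 1.090 > 1, so g(0) = 0.655 > 0 and g(1) = -0.090 < 0.
Newton iteration, ψ⁰ = 0.55:
  ψ = 0.550: g = 0.2630, g' = -0.588 → ψ = 0.997
  ψ = 0.997: g = -0.0863, g' = -1.274 → ψ = 0.929
  ψ = 0.929: g = -0.0095, g' = -1.014 → ψ = 0.920
Converged at ψ = 0.920.
Compositions from xᵢ = zᵢ/(1+ψ(Kᵢ−1)), yᵢ = Kᵢxᵢ:
  1: x = 0.089, y = 0.240
  2: x = 0.117, y = 0.208
  3: x = 0.115, y = 0.200
  4: x = 0.111, y = 0.182
  5: x = 0.567, y = 0.170

y_1 = 0.240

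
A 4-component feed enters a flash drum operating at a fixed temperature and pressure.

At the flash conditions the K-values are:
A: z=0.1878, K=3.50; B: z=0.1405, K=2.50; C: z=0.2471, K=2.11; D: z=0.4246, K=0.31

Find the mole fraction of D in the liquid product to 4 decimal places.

x_D = 0.6935

Newton–Raphson from β = 0.5:
  β = 0.5000: g = 0.05819, g' = -0.9322 → β = 0.5624
  β = 0.5624: g = -0.00047, g' = -0.9510 → β = 0.5619
Converged at β = 0.5619.
Compositions from xᵢ = zᵢ/(1+β(Kᵢ−1)), yᵢ = Kᵢxᵢ:
  A: x = 0.0781, y = 0.2733
  B: x = 0.0762, y = 0.1906
  C: x = 0.1522, y = 0.3211
  D: x = 0.6935, y = 0.2150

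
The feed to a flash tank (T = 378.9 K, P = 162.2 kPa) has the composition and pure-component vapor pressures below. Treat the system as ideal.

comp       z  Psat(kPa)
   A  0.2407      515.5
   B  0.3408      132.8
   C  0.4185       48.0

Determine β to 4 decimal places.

β = 0.1524

Raoult's law: Kᵢ = Pᵢˢᵃᵗ/P = Pᵢˢᵃᵗ/162.2.
  K_A = 515.5/162.2 = 3.178175, K_B = 132.8/162.2 = 0.818742, K_C = 48.0/162.2 = 0.295931
Iterate (Newton) starting at β = 0.45:
  β = 0.4500: g = -0.23379, g' = -0.7490 → β = 0.1379
  β = 0.1379: g = 0.01352, g' = -0.9417 → β = 0.1522
  β = 0.1522: g = 0.00019, g' = -0.9162 → β = 0.1524
Converged at β = 0.1524.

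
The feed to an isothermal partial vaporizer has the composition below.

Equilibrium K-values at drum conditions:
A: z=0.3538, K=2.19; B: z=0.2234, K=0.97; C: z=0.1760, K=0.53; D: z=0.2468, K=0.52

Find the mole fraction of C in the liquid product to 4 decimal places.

x_C = 0.2274

Rachford–Rice: g(V/F) = Σ zᵢ(Kᵢ−1)/(1+V/F(Kᵢ−1)) = 0.
g(0) = ΣzᵢKᵢ − 1 = 0.2131 and g(1) = 1 − Σzᵢ/Kᵢ = -0.1986, so a root lies in (0, 1).
Newton–Raphson from V/F = 0.46:
  V/F = 0.4600: g = 0.00772, g' = -0.3664 → V/F = 0.4811
Converged at V/F = 0.4811.
Compositions from xᵢ = zᵢ/(1+V/F(Kᵢ−1)), yᵢ = Kᵢxᵢ:
  A: x = 0.2250, y = 0.4927
  B: x = 0.2267, y = 0.2199
  C: x = 0.2274, y = 0.1205
  D: x = 0.3209, y = 0.1669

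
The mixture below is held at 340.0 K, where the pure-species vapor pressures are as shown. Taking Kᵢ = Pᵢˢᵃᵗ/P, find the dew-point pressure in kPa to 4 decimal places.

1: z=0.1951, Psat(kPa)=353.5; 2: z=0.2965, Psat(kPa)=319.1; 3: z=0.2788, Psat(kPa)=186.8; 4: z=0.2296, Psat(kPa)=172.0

At the dew point ψ → 1, so Σzᵢ/Kᵢ = 1 with Kᵢ = Pᵢˢᵃᵗ/P ⇒ 1/P = Σzᵢ/Pᵢˢᵃᵗ.
1/P = 0.1951/353.5 + 0.2965/319.1 + 0.2788/186.8 + 0.2296/172.0 = 0.0043085 ⇒ P = 232.1007 kPa

Pdew = 232.1007 kPa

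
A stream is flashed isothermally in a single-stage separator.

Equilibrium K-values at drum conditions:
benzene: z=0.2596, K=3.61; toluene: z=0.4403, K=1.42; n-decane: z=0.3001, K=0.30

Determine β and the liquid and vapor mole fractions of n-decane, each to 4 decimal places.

Iterate (Newton) starting at β = 0.45:
  β = 0.4500: g = 0.16045, g' = -0.7423 → β = 0.6661
  β = 0.6661: g = -0.00171, g' = -0.7995 → β = 0.6640
Converged at β = 0.6640.
Compositions from xᵢ = zᵢ/(1+β(Kᵢ−1)), yᵢ = Kᵢxᵢ:
  benzene: x = 0.0950, y = 0.3429
  toluene: x = 0.3443, y = 0.4889
  n-decane: x = 0.5607, y = 0.1682

β = 0.6640, x_n-decane = 0.5607, y_n-decane = 0.1682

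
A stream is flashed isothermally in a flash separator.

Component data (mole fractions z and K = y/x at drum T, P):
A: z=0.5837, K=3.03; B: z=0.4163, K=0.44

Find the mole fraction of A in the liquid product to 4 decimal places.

x_A = 0.2162

Newton–Raphson from V/F = 0.68:
  V/F = 0.6800: g = 0.12128, g' = -0.7650 → V/F = 0.8385
  V/F = 0.8385: g = -0.00102, g' = -0.7934 → V/F = 0.8372
Converged at V/F = 0.8372.
Compositions from xᵢ = zᵢ/(1+V/F(Kᵢ−1)), yᵢ = Kᵢxᵢ:
  A: x = 0.2162, y = 0.6551
  B: x = 0.7838, y = 0.3449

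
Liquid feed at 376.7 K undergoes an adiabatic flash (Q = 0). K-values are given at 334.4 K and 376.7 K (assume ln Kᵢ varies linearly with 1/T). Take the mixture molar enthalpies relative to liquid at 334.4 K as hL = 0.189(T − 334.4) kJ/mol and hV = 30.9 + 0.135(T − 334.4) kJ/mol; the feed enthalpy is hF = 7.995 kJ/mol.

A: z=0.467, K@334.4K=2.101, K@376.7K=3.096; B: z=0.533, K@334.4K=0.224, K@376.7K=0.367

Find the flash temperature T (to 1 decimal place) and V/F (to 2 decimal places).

Adiabatic flash: solve Rachford–Rice at each trial T, then check hF = ψ·hV(T) + (1−ψ)·hL(T).
  T = 334.4 K: K = (2.101, 0.224), RR gives ψ = 0.118, H_out = 3.637 kJ/mol
  T = 376.7 K: K = (3.096, 0.367), RR gives ψ = 0.483, H_out = 21.829 kJ/mol
  T = 355.5 K: K = (2.579, 0.291), RR gives ψ = 0.321, H_out = 13.538 kJ/mol
  T = 344.9 K: K = (2.334, 0.256), RR gives ψ = 0.228, H_out = 8.905 kJ/mol
  T = 339.6 K: K = (2.215, 0.240), RR gives ψ = 0.175, H_out = 6.356 kJ/mol
  T = 342.2 K: K = (2.273, 0.248), RR gives ψ = 0.202, H_out = 7.631 kJ/mol
  T = 343.5 K: K = (2.302, 0.252), RR gives ψ = 0.215, H_out = 8.250 kJ/mol
Linear interpolation between T = 342.2 (H_out = 7.631) and T = 343.5 (H_out = 8.250) on hF = 7.995 gives T ≈ 343.0 K, at which ψ = 0.21.

T = 343.0 K, V/F = 0.21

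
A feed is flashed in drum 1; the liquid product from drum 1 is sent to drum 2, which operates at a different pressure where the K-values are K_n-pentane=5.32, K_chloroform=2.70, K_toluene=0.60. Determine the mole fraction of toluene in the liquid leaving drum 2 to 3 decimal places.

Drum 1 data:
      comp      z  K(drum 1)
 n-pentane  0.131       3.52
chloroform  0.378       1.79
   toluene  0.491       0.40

Drum 1:
Material balance + equilibrium reduce to Σ zᵢ(Kᵢ−1)/(1+ψ₁(Kᵢ−1)) = 0.
Check two-phase: ΣzᵢKᵢ = 1.334 > 1 and Σzᵢ/Kᵢ = 1.476 > 1, so g(0) = 0.334 > 0 and g(1) = -0.476 < 0.
Newton iteration, ψ₁⁰ = 0.62:
  ψ₁ = 0.620: g = -0.1398, g' = -0.681 → ψ₁ = 0.415
  ψ₁ = 0.415: g = -0.0058, g' = -0.646 → ψ₁ = 0.406
Converged at ψ₁ = 0.406.
Drum-1 compositions:
  n-pentane: x = 0.065, y = 0.228
  chloroform: x = 0.286, y = 0.512
  toluene: x = 0.649, y = 0.260
Drum-2 feed = drum-1 liquid: z₂ = (0.0648, 0.2863, 0.6490).
Drum 2:
Let ψ₂ = V/F and solve Σ zᵢ(Kᵢ−1)/(1+ψ₂(Kᵢ−1)) = 0.
Check two-phase: ΣzᵢKᵢ = 1.507 > 1 and Σzᵢ/Kᵢ = 1.200 > 1, so g(0) = 0.507 > 0 and g(1) = -0.200 < 0.
Iterate (Newton) starting at ψ₂ = 0.5:
  ψ₂ = 0.500: g = 0.0271, g' = -0.525 → ψ₂ = 0.552
  ψ₂ = 0.552: g = 0.0008, g' = -0.497 → ψ₂ = 0.553
Converged at ψ₂ = 0.553.
  n-pentane: x = 0.019, y = 0.102
  chloroform: x = 0.148, y = 0.398
  toluene: x = 0.833, y = 0.500

x_toluene (drum 2) = 0.833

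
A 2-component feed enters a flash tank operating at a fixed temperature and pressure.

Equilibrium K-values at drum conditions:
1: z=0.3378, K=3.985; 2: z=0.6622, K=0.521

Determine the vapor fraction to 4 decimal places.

Material balance + equilibrium reduce to Σ zᵢ(Kᵢ−1)/(1+ψ(Kᵢ−1)) = 0.
Check two-phase: ΣzᵢKᵢ = 1.6911 > 1 and Σzᵢ/Kᵢ = 1.3558 > 1, so g(0) = 0.6911 > 0 and g(1) = -0.3558 < 0.
Binary case is linear: z₁(K₁−1)(1+ψ(K₂−1)) + z₂(K₂−1)(1+ψ(K₁−1)) = 0
⇒ ψ = [z₁(K₁−1)+z₂(K₂−1)] / [−(K₁−1)(K₂−1)] = 0.69114/1.42981 = 0.4834

ψ = 0.4834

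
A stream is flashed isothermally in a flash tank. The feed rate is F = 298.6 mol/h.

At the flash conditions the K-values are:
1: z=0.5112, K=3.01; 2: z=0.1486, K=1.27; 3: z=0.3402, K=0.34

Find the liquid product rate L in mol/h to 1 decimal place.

L = 75.1 mol/h

Rachford–Rice: g(β) = Σ zᵢ(Kᵢ−1)/(1+β(Kᵢ−1)) = 0.
Check two-phase: ΣzᵢKᵢ = 1.8431 > 1 and Σzᵢ/Kᵢ = 1.2874 > 1, so g(0) = 0.8431 > 0 and g(1) = -0.2874 < 0.
Iterate (Newton) starting at β = 0.3:
  β = 0.3000: g = 0.39814, g' = -1.0434 → β = 0.6816
  β = 0.6816: g = 0.05932, g' = -0.8650 → β = 0.7502
  β = 0.7502: g = -0.00162, g' = -0.9172 → β = 0.7484
Converged at β = 0.7484.
Then V = β·F = 0.7484·298.6 = 223.5 mol/h and L = F − V = 75.1 mol/h.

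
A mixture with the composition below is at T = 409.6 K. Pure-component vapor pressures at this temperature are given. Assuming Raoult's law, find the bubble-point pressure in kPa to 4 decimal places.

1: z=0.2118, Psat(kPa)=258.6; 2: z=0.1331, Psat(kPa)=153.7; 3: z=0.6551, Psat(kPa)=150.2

At the bubble point ψ → 0, so ΣzᵢKᵢ = 1 with Kᵢ = Pᵢˢᵃᵗ/P ⇒ P = ΣzᵢPᵢˢᵃᵗ.
P = 0.2118·258.6 + 0.1331·153.7 + 0.6551·150.2 = 173.6250 kPa

Pbub = 173.6250 kPa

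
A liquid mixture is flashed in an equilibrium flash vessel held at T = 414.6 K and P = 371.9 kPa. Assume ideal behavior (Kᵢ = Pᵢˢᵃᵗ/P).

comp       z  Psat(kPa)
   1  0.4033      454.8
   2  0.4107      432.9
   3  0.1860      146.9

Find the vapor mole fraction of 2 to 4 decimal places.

Raoult's law: Kᵢ = Pᵢˢᵃᵗ/P = Pᵢˢᵃᵗ/371.9.
  K_1 = 454.8/371.9 = 1.222909, K_2 = 432.9/371.9 = 1.164023, K_3 = 146.9/371.9 = 0.394999
Rachford–Rice: g(ψ) = Σ zᵢ(Kᵢ−1)/(1+ψ(Kᵢ−1)) = 0.
Check two-phase: ΣzᵢKᵢ = 1.0447 > 1 and Σzᵢ/Kᵢ = 1.1535 > 1, so g(0) = 0.0447 > 0 and g(1) = -0.1535 < 0.
Iterate (Newton) starting at ψ = 0.34:
  ψ = 0.3400: g = 0.00570, g' = -0.1351 → ψ = 0.3822
  ψ = 0.3822: g = -0.00014, g' = -0.1420 → ψ = 0.3812
Converged at ψ = 0.3812.
Compositions from xᵢ = zᵢ/(1+ψ(Kᵢ−1)), yᵢ = Kᵢxᵢ:
  1: x = 0.3717, y = 0.4546
  2: x = 0.3865, y = 0.4499
  3: x = 0.2418, y = 0.0955

y_2 = 0.4499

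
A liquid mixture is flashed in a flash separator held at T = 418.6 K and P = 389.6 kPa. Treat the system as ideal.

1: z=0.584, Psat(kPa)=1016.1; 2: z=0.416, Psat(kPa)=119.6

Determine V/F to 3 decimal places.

V/F = 0.584

Raoult's law: Kᵢ = Pᵢˢᵃᵗ/P = Pᵢˢᵃᵗ/389.6.
  K_1 = 1016.1/389.6 = 2.60806, K_2 = 119.6/389.6 = 0.30698
Rachford–Rice: g(V/F) = Σ zᵢ(Kᵢ−1)/(1+V/F(Kᵢ−1)) = 0.
Check two-phase: ΣzᵢKᵢ = 1.651 > 1 and Σzᵢ/Kᵢ = 1.579 > 1, so g(0) = 0.651 > 0 and g(1) = -0.579 < 0.
Binary case is linear: z₁(K₁−1)(1+V/F(K₂−1)) + z₂(K₂−1)(1+V/F(K₁−1)) = 0
⇒ V/F = [z₁(K₁−1)+z₂(K₂−1)] / [−(K₁−1)(K₂−1)] = 0.6508/1.1144 = 0.584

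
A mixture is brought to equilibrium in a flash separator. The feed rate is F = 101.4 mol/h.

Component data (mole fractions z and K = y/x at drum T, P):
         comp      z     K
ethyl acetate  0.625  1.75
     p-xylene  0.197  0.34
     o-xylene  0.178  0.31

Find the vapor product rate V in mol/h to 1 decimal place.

Let ψ = V/F and solve Σ zᵢ(Kᵢ−1)/(1+ψ(Kᵢ−1)) = 0.
g(0) = ΣzᵢKᵢ − 1 = 0.216 and g(1) = 1 − Σzᵢ/Kᵢ = -0.511, so a root lies in (0, 1).
Iterate (Newton) starting at ψ = 0.5:
  ψ = 0.500: g = -0.0407, g' = -0.575 → ψ = 0.429
  ψ = 0.429: g = -0.0013, g' = -0.539 → ψ = 0.427
Converged at ψ = 0.427.
Then V = ψ·F = 0.4268·101.4 = 43.3 mol/h and L = F − V = 58.1 mol/h.

V = 43.3 mol/h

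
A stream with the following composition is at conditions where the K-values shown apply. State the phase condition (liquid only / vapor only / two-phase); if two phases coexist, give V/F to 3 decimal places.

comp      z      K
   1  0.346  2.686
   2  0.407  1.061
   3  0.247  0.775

vapor only

ΣzᵢKᵢ = 1.553; Σzᵢ/Kᵢ = 0.831.
Since Σzᵢ/Kᵢ < 1 the mixture is above its dew point — single vapor phase.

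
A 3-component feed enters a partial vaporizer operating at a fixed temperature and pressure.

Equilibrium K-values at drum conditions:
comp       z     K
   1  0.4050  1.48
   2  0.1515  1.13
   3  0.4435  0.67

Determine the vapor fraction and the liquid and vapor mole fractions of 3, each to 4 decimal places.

Material balance + equilibrium reduce to Σ zᵢ(Kᵢ−1)/(1+ψ(Kᵢ−1)) = 0.
Feasibility: ΣzᵢKᵢ = 1.0677, Σzᵢ/Kᵢ = 1.0697 — both > 1, two phases present.
Iterate (Newton) starting at ψ = 0.47:
  ψ = 0.4700: g = 0.00396, g' = -0.1321 → ψ = 0.5000
  ψ = 0.5000: g = -0.00000, g' = -0.1322 → ψ = 0.4999
Converged at ψ = 0.4999.
Compositions from xᵢ = zᵢ/(1+ψ(Kᵢ−1)), yᵢ = Kᵢxᵢ:
  1: x = 0.3266, y = 0.4834
  2: x = 0.1423, y = 0.1607
  3: x = 0.5311, y = 0.3559

ψ = 0.4999, x_3 = 0.5311, y_3 = 0.3559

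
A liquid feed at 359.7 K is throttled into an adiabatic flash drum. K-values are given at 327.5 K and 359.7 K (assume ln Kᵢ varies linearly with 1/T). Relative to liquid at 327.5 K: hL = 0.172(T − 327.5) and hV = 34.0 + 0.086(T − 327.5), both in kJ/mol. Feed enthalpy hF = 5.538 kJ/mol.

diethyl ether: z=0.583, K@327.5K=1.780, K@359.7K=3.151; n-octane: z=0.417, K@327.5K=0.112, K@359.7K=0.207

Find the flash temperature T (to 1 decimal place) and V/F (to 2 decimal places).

Adiabatic flash: solve Rachford–Rice at each trial T, then check hF = ψ·hV(T) + (1−ψ)·hL(T).
  T = 327.5 K: K = (1.780, 0.112), RR gives ψ = 0.122, H_out = 4.145 kJ/mol
  T = 359.7 K: K = (3.151, 0.207), RR gives ψ = 0.541, H_out = 22.444 kJ/mol
  T = 343.6 K: K = (2.400, 0.154), RR gives ψ = 0.392, H_out = 15.544 kJ/mol
  T = 335.6 K: K = (2.076, 0.132), RR gives ψ = 0.284, H_out = 10.863 kJ/mol
  T = 331.6 K: K = (1.926, 0.122), RR gives ψ = 0.214, H_out = 7.895 kJ/mol
  T = 329.6 K: K = (1.854, 0.117), RR gives ψ = 0.172, H_out = 6.174 kJ/mol
Linear interpolation between T = 327.5 (H_out = 4.145) and T = 329.6 (H_out = 6.174) on hF = 5.538 gives T ≈ 328.9 K, at which ψ = 0.16.

T = 328.9 K, V/F = 0.16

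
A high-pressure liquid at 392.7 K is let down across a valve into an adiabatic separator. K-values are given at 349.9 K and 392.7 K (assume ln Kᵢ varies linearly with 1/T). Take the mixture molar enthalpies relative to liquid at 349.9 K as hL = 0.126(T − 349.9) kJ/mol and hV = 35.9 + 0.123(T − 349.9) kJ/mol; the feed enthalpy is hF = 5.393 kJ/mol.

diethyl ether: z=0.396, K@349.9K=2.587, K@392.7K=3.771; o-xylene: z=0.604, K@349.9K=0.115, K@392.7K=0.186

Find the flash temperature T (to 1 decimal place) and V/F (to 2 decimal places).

T = 358.5 K, V/F = 0.12

Adiabatic flash: solve Rachford–Rice at each trial T, then check hF = ψ·hV(T) + (1−ψ)·hL(T).
  T = 349.9 K: K = (2.587, 0.115), RR gives ψ = 0.067, H_out = 2.400 kJ/mol
  T = 392.7 K: K = (3.771, 0.186), RR gives ψ = 0.269, H_out = 14.998 kJ/mol
  T = 371.3 K: K = (3.157, 0.148), RR gives ψ = 0.185, H_out = 9.326 kJ/mol
  T = 360.6 K: K = (2.867, 0.131), RR gives ψ = 0.132, H_out = 6.088 kJ/mol
  T = 355.2 K: K = (2.724, 0.123), RR gives ψ = 0.101, H_out = 4.296 kJ/mol
  T = 357.9 K: K = (2.795, 0.127), RR gives ψ = 0.117, H_out = 5.207 kJ/mol
  T = 359.2 K: K = (2.829, 0.129), RR gives ψ = 0.124, H_out = 5.635 kJ/mol
Linear interpolation between T = 357.9 (H_out = 5.207) and T = 359.2 (H_out = 5.635) on hF = 5.393 gives T ≈ 358.5 K, at which ψ = 0.12.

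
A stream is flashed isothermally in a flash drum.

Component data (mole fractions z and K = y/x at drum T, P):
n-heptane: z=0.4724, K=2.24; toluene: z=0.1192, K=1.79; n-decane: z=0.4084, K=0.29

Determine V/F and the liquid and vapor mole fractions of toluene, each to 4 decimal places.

V/F = 0.4745, x_toluene = 0.0867, y_toluene = 0.1552

Iterate (Newton) starting at V/F = 0.5:
  V/F = 0.5000: g = -0.02046, g' = -0.8099 → V/F = 0.4747
  V/F = 0.4747: g = -0.00019, g' = -0.7956 → V/F = 0.4745
Converged at V/F = 0.4745.
Compositions from xᵢ = zᵢ/(1+V/F(Kᵢ−1)), yᵢ = Kᵢxᵢ:
  n-heptane: x = 0.2974, y = 0.6662
  toluene: x = 0.0867, y = 0.1552
  n-decane: x = 0.6159, y = 0.1786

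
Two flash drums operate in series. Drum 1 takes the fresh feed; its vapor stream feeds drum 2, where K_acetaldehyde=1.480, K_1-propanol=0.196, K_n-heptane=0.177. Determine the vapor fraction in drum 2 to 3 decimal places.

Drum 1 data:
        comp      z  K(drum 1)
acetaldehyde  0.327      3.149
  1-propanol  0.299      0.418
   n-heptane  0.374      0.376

V/F (drum 2) = 0.209

Drum 1:
Iterate (Newton) starting at ψ₁ = 0.5:
  ψ₁ = 0.500: g = -0.2459, g' = -0.860 → ψ₁ = 0.214
  ψ₁ = 0.214: g = 0.0132, g' = -1.035 → ψ₁ = 0.227
Converged at ψ₁ = 0.227.
Drum-1 compositions:
  acetaldehyde: x = 0.220, y = 0.692
  1-propanol: x = 0.344, y = 0.144
  n-heptane: x = 0.436, y = 0.164
Drum-2 feed = drum-1 vapor: z₂ = (0.6922, 0.1440, 0.1638).
Drum 2:
Let ψ₂ = V/F and solve Σ zᵢ(Kᵢ−1)/(1+ψ₂(Kᵢ−1)) = 0.
g(0) = ΣzᵢKᵢ − 1 = 0.082 and g(1) = 1 − Σzᵢ/Kᵢ = -1.128, so a root lies in (0, 1).
Newton–Raphson from ψ₂ = 0.5:
  ψ₂ = 0.500: g = -0.1548, g' = -0.684 → ψ₂ = 0.274
  ψ₂ = 0.274: g = -0.0289, g' = -0.463 → ψ₂ = 0.211
  ψ₂ = 0.211: g = -0.0011, g' = -0.429 → ψ₂ = 0.209
Converged at ψ₂ = 0.209.
  acetaldehyde: x = 0.629, y = 0.931
  1-propanol: x = 0.173, y = 0.034
  n-heptane: x = 0.198, y = 0.035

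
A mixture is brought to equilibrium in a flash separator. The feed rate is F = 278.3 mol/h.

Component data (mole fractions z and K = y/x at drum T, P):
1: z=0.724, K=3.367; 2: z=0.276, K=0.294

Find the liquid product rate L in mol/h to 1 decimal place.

L = 25.4 mol/h

Rachford–Rice: g(V/F) = Σ zᵢ(Kᵢ−1)/(1+V/F(Kᵢ−1)) = 0.
Feasibility: ΣzᵢKᵢ = 2.519, Σzᵢ/Kᵢ = 1.154 — both > 1, two phases present.
Binary case is linear: z₁(K₁−1)(1+V/F(K₂−1)) + z₂(K₂−1)(1+V/F(K₁−1)) = 0
⇒ V/F = [z₁(K₁−1)+z₂(K₂−1)] / [−(K₁−1)(K₂−1)] = 1.5189/1.6711 = 0.909
Then V = V/F·F = 0.9089·278.3 = 252.9 mol/h and L = F − V = 25.4 mol/h.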